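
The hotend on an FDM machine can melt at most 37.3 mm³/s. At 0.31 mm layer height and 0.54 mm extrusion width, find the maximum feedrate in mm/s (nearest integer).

A = 0.31 × 0.54, so 0.1674 mm².
v_max = Q/A = 37.3/0.1674 = 222.82 mm/s → 223 mm/s.

223 mm/s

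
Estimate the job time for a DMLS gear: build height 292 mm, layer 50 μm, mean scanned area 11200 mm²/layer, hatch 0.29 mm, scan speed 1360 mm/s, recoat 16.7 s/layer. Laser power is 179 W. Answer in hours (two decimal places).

Layers = ⌈292/0.05⌉ = 5840.
Hatch length per layer: 11200 / 0.29 → 38620.7 mm.
Laser time per layer = 38620.7 / 1360, so 28.3976 s.
Layer cycle: 28.3976 + 16.7 → 45.0976 s.
Total: 5840 × 45.0976 s = 263369.984 s → 73.16 hours.

73.16 hours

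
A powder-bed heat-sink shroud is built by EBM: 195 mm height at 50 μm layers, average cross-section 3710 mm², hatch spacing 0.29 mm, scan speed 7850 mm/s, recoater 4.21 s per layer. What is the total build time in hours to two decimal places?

Number of layers: 195 / 0.05 → 3900 (rounded up).
Per-layer scan distance = 3710 / 0.29, so 12793.1 mm.
Beam time per layer: 12793.1 / 7850 → 1.6297 s.
Layer cycle: 1.6297 + 4.21 → 5.8397 s.
Total: 3900 × 5.8397 s = 22774.83 s → 6.33 hours.

6.33 hours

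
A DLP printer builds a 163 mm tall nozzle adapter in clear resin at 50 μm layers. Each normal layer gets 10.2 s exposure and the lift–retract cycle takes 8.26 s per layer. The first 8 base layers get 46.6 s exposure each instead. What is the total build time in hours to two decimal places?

Layer count = ceil(163 / 0.05) = 3260.
Bottom layers: 8 × (46.6 + 8.26) → 438.88 s.
Regular layers: 3252 × (10.2 + 8.26) → 60031.92 s.
Sum: 438.88 + 60031.92 = 60470.8 s → 16.80 hours.

16.80 hours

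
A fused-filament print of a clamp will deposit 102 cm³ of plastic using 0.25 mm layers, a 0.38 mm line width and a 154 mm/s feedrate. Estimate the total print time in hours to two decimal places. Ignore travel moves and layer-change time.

Bead cross-section = 0.25 × 0.38, so 0.095 mm².
Total extruded path = 102000/0.095 = 1073684.2 mm.
Print-move time: 1073684.2 / 154 → 6972 s.
That's 6972 s → 1.94 hours.

1.94 hours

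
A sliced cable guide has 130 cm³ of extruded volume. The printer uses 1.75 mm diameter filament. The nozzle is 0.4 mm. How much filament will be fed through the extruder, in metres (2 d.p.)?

54.05 m

Cross-section of 1.75 mm filament: π·(1.75/2)² = 2.4053 mm².
Length = 130 cm³ / 2.4053 mm² = 130000 / 2.4053 = 54047.31 mm = 54.05 m.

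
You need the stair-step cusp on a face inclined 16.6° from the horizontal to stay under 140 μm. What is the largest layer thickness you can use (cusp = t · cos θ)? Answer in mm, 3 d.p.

0.146 mm

cos(16.6°) = 0.9583; t_max = 0.14/0.9583 = 0.146 mm.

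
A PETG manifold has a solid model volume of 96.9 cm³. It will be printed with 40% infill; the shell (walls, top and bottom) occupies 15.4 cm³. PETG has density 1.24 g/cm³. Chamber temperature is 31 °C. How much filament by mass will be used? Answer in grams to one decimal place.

59.5 g

Interior volume = 96.9 − 15.4, so 81.5 cm³.
Deposited infill = 0.40 × 81.5 = 32.6 cm³.
Total extruded = 15.4 + 32.6 = 48 cm³.
Mass = 48 × 1.24, so 59.52 g.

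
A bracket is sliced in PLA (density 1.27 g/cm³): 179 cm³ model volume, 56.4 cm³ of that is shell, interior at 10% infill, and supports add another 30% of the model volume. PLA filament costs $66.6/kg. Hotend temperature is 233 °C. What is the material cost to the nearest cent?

$10.35

Volume inside the shell = 179 − 56.4, so 122.6 cm³.
Infill deposited = 0.10 × 122.6 = 12.26 cm³.
Support = 0.30 × 179 = 53.7 cm³.
Total extruded = 56.4 + 12.26 + 53.7, so 122.36 cm³.
Mass: 122.36 × 1.27 → 155.3972 g.
Cost = 155.3972 g / 1000 × $66.6/kg = $10.35.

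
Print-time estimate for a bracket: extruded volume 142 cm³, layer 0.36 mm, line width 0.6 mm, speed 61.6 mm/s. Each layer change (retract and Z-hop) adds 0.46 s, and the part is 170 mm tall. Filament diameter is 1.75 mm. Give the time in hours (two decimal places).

3.02 hours

Extrusion cross-section = 0.36 × 0.6, so 0.216 mm².
Toolpath length = 142 cm³ / 0.216 mm² = 142000 / 0.216 = 657407.4 mm.
Time extruding = 657407.4 / 61.6 = 10672.2 s.
Number of layers: 170 / 0.36 → 473 (rounded up).
Layer-change overhead = 473 × 0.46, so 217.58 s.
Total = 10672.2 + 217.58 = 10889.78 s = 3.02 hours.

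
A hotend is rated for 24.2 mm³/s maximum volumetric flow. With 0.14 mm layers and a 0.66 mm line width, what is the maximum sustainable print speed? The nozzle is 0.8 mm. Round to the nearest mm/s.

262 mm/s

A = 0.14 × 0.66 = 0.0924 mm².
Max speed = 24.2 / 0.0924 = 261.90 ≈ 262 mm/s.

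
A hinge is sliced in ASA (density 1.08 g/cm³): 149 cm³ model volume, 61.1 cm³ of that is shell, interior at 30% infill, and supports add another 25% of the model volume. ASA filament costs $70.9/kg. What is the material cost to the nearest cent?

$9.55

Volume inside the shell = 149 − 61.1, so 87.9 cm³.
Infill deposited: 0.30 × 87.9 → 26.37 cm³.
Support = 0.25 × 149, so 37.25 cm³.
Total printed volume: 61.1 + 26.37 + 37.25 → 124.72 cm³.
Mass = 124.72 × 1.08 = 134.6976 g.
At $70.9/kg: 134.6976/1000 × 70.9 = $9.55.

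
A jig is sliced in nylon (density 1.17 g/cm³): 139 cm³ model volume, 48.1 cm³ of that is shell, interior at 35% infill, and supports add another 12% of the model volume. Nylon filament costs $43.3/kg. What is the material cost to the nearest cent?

Interior volume: 139 − 48.1 → 90.9 cm³.
Deposited infill = 0.35 × 90.9, so 31.815 cm³.
Support = 0.12 × 139, so 16.68 cm³.
Deposited volume: 48.1 + 31.815 + 16.68 → 96.595 cm³.
Mass: 96.595 × 1.17 → 113.01615 g.
At $43.3/kg: 113.01615/1000 × 43.3 = $4.89.

$4.89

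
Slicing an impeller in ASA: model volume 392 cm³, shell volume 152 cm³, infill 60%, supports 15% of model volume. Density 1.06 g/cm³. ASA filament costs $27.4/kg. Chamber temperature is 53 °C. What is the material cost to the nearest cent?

$10.30

Infill region: 392 − 152 → 240 cm³.
Infill volume = 0.60 × 240, so 144 cm³.
Support: 0.15 × 392 → 58.8 cm³.
Total printed volume = 152 + 144 + 58.8, so 354.8 cm³.
Mass = 354.8 × 1.06 = 376.088 g.
Cost = 376.088 g / 1000 × $27.4/kg = $10.30.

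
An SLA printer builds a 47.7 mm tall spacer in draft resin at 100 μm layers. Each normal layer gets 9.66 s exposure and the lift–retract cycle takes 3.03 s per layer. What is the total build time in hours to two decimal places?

Layers = ⌈47.7/0.1⌉ = 477.
Cycle time: 9.66 + 3.03 → 12.69 s.
Build time: 477 × 12.69 s = 6053.13 s, i.e. 1.68 hours.

1.68 hours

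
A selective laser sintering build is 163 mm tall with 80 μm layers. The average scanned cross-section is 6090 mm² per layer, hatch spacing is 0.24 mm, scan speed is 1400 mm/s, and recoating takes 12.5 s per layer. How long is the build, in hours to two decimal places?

17.34 hours

Layers = ⌈163/0.08⌉ = 2038.
Scan path per layer = 6090 / 0.24 = 25375 mm.
Per-layer scan time = 25375 / 1400, so 18.125 s.
Layer cycle = 18.125 + 12.5, so 30.625 s.
Build time = 2038 × 30.625 = 62413.75 s = 17.34 hours.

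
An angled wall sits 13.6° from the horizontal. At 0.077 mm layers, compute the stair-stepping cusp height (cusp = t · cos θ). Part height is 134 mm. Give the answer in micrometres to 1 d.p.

h_c = t·cos θ = 0.077 × 0.9720 = 0.074844 mm (74.8 μm).

74.8 μm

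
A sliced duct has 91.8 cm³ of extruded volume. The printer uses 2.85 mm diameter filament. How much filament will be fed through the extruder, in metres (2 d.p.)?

14.39 m

Cross-section of 2.85 mm filament: π·(2.85/2)² = 6.3794 mm².
L = 91800 mm³ / 6.3794 mm² = 14390.07 mm, i.e. 14.39 m.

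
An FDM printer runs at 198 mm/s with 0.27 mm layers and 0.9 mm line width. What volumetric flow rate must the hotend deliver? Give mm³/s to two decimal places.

48.11

Bead cross-section: 0.27 × 0.9 → 0.243 mm².
Volumetric flow = 198 × 0.243 = 48.11 mm³/s.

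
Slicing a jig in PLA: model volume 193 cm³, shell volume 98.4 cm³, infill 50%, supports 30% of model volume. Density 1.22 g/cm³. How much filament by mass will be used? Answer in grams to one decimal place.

Interior volume: 193 − 98.4 → 94.6 cm³.
Deposited infill = 0.50 × 94.6, so 47.3 cm³.
Support: 0.30 × 193 → 57.9 cm³.
Deposited volume = 98.4 + 47.3 + 57.9 = 203.6 cm³.
Mass = 203.6 × 1.22, so 248.392 g.

248.4 g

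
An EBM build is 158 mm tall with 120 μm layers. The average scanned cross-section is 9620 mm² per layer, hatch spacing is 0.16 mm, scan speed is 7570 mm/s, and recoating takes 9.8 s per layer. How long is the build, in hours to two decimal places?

Layers = ⌈158/0.12⌉ = 1317.
Hatch length per layer: 9620 / 0.16 → 60125 mm.
Scan time per layer = 60125 / 7570 = 7.9425 s.
Layer cycle = 7.9425 + 9.8, so 17.7425 s.
Total: 1317 × 17.7425 s = 23366.8725 s → 6.49 hours.

6.49 hours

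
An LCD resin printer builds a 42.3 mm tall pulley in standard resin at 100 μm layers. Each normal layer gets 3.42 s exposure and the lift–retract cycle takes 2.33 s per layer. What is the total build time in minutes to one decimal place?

Layer count = ceil(42.3 / 0.1) = 423.
Each layer takes: 3.42 + 2.33 → 5.75 s.
Build time: 423 × 5.75 s = 2432.25 s, i.e. 40.5 minutes.

40.5 minutes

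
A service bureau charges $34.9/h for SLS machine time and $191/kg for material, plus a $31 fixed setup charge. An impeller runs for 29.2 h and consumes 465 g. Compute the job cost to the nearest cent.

Machine-time cost: 34.9 × 29.2 → $1019.08.
Material charge = 191 × 465/1000 = $88.815.
Adding setup: 1019.08 + 88.815 + 31 → 1138.895 ≈ $1138.90.

$1138.90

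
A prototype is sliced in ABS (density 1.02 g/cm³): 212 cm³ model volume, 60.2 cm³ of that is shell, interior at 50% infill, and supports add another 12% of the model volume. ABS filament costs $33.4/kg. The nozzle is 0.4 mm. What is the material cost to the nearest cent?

Volume inside the shell = 212 − 60.2, so 151.8 cm³.
Deposited infill: 0.50 × 151.8 → 75.9 cm³.
Support = 0.12 × 212, so 25.44 cm³.
Total printed volume = 60.2 + 75.9 + 25.44, so 161.54 cm³.
Mass = 161.54 × 1.02, so 164.7708 g.
Cost = 164.7708 g / 1000 × $33.4/kg = $5.50.

$5.50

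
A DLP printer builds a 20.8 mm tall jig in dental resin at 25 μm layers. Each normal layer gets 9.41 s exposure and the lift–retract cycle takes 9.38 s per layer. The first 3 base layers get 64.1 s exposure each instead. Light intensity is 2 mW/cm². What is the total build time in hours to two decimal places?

4.39 hours

Layers = ⌈20.8/0.025⌉ = 832.
Bottom layers = 3 × (64.1 + 9.38) = 220.44 s.
Remaining layers = 829 × (9.41 + 9.38), so 15576.91 s.
Sum: 220.44 + 15576.91 = 15797.35 s → 4.39 hours.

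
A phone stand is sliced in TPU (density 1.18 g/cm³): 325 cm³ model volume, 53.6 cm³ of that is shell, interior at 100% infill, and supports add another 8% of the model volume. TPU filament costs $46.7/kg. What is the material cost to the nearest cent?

Infill region: 325 − 53.6 → 271.4 cm³.
Infill volume = 1.00 × 271.4 = 271.4 cm³.
Support = 0.08 × 325, so 26 cm³.
Total printed volume: 53.6 + 271.4 + 26 → 351 cm³.
Mass = 351 × 1.18, so 414.18 g.
At $46.7/kg: 414.18/1000 × 46.7 = $19.34.

$19.34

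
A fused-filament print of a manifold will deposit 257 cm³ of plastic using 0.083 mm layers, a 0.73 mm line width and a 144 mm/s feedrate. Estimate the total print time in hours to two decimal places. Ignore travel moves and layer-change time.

8.18 hours

Line area = 0.083 × 0.73 = 0.06059 mm².
Path length: 257000 mm³ / 0.06059 mm² → 4241624 mm.
Extrusion time = 4241624 / 144 = 29455.7 s.
In the requested units: 29455.7 s = 8.18 hours.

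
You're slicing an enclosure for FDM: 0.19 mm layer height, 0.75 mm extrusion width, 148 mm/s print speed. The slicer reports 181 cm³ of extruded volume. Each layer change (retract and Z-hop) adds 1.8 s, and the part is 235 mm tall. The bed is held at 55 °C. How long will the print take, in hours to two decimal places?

3.00 hours

Line area = 0.19 × 0.75, so 0.1425 mm².
Path length: 181000 mm³ / 0.1425 mm² → 1270175.4 mm.
Print-move time = 1270175.4 / 148 = 8582.3 s.
Number of layers: 235 / 0.19 → 1237 (rounded up).
Non-print overhead = 1237 × 1.8, so 2226.6 s.
Total = 8582.3 + 2226.6 = 10808.9 s = 3.00 hours.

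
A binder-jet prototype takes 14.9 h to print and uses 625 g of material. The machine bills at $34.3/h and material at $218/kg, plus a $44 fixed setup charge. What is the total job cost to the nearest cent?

Time charge: 34.3 × 14.9 → $511.07.
Material charge = 218 × 625/1000 = $136.25.
Adding setup: 511.07 + 136.25 + 44 → $691.32.

$691.32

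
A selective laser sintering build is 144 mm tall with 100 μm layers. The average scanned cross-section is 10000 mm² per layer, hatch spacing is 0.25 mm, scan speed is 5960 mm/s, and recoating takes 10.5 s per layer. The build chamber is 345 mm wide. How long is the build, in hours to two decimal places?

6.88 hours

Layers = ⌈144/0.1⌉ = 1440.
Scan path per layer = 10000 / 0.25, so 40000 mm.
Laser time per layer = 40000 / 5960 = 6.7114 s.
Layer cycle = 6.7114 + 10.5 = 17.2114 s.
1440 layers × 17.2114 s/layer = 24784.416 s, i.e. 6.88 hours.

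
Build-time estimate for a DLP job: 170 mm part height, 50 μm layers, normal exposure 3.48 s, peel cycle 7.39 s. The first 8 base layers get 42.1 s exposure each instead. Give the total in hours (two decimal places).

Number of layers: 170 / 0.05 → 3400 (rounded up).
Base layers: 8 × (42.1 + 7.39) → 395.92 s.
Normal layers = 3392 × (3.48 + 7.39) = 36871.04 s.
Sum: 395.92 + 36871.04 = 37266.96 s → 10.35 hours.

10.35 hours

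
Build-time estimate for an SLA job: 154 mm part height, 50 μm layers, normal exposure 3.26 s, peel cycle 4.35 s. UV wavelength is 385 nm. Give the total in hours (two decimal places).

Layers = ⌈154/0.05⌉ = 3080.
Per-layer time = 3.26 + 4.35, so 7.61 s.
Total = 3080 × 7.61 = 23438.8 s = 6.51 hours.

6.51 hours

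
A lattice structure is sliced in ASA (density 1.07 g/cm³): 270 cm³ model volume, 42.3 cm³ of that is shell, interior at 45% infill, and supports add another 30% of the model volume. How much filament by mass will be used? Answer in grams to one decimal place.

Infill region = 270 − 42.3, so 227.7 cm³.
Infill volume = 0.45 × 227.7, so 102.465 cm³.
Support: 0.30 × 270 → 81 cm³.
Total printed volume = 42.3 + 102.465 + 81, so 225.765 cm³.
Mass = 225.765 × 1.07 = 241.56855 g.

241.6 g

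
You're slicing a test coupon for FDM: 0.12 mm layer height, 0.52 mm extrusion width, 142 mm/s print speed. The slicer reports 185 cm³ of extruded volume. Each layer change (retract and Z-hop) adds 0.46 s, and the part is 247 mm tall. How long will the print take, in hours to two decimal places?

6.06 hours

Extrusion cross-section = 0.12 × 0.52, so 0.0624 mm².
Total extruded path = 185000/0.0624 = 2964743.6 mm.
Extrusion time = 2964743.6 / 142 = 20878.5 s.
Layers = ⌈247/0.12⌉ = 2059.
Z-hop total = 2059 × 0.46 = 947.14 s.
Total = 20878.5 + 947.14 = 21825.64 s = 6.06 hours.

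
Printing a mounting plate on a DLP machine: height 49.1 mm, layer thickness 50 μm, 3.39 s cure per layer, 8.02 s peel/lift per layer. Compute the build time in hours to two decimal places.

Layer count = ceil(49.1 / 0.05) = 982.
Each layer takes = 3.39 + 8.02 = 11.41 s.
Total = 982 × 11.41 = 11204.62 s = 3.11 hours.

3.11 hours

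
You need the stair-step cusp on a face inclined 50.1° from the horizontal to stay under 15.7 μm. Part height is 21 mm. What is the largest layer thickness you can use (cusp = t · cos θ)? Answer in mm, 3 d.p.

t = h_c / cos θ = 0.0157 / 0.6414 = 0.024 mm.

0.024 mm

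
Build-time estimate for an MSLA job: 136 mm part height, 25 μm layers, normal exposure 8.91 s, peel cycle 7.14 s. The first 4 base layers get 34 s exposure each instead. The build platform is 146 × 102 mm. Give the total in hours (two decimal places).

24.28 hours

Number of layers: 136 / 0.025 → 5440 (rounded up).
Bottom layers = 4 × (34 + 7.14), so 164.56 s.
Regular layers = 5436 × (8.91 + 7.14) = 87247.8 s.
Total = 164.56 + 87247.8 = 87412.36 s = 24.28 hours.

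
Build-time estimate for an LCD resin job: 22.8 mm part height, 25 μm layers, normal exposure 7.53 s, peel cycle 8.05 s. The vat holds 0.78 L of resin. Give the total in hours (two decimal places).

Layer count = ceil(22.8 / 0.025) = 912.
Cycle time = 7.53 + 8.05, so 15.58 s.
Total = 912 × 15.58 = 14208.96 s = 3.95 hours.

3.95 hours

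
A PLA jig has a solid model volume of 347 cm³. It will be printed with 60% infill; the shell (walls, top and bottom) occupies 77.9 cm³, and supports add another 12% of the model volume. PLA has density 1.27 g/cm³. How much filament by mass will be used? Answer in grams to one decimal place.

Infill region = 347 − 77.9 = 269.1 cm³.
Deposited infill: 0.60 × 269.1 → 161.46 cm³.
Support = 0.12 × 347 = 41.64 cm³.
Deposited volume = 77.9 + 161.46 + 41.64 = 281 cm³.
Mass = 281 × 1.27 = 356.87 g.

356.9 g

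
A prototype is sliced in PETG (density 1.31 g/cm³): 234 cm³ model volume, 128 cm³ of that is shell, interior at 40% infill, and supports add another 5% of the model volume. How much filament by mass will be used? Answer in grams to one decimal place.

238.6 g

Interior volume = 234 − 128, so 106 cm³.
Deposited infill = 0.40 × 106 = 42.4 cm³.
Support: 0.05 × 234 → 11.7 cm³.
Deposited volume: 128 + 42.4 + 11.7 → 182.1 cm³.
Mass: 182.1 × 1.31 → 238.551 g.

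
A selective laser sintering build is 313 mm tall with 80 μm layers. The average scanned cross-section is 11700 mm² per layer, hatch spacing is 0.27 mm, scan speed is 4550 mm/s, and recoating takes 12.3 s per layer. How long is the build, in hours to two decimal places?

Layers = ⌈313/0.08⌉ = 3913.
Hatch length per layer = 11700 / 0.27 = 43333.3 mm.
Per-layer scan time = 43333.3 / 4550, so 9.5238 s.
Layer cycle = 9.5238 + 12.3, so 21.8238 s.
Total: 3913 × 21.8238 s = 85396.5294 s → 23.72 hours.

23.72 hours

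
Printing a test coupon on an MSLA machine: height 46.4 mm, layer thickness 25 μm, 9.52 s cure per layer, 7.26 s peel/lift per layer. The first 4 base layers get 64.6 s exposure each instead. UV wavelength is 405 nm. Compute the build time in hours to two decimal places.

8.71 hours

Number of layers: 46.4 / 0.025 → 1856 (rounded up).
Bottom layers: 4 × (64.6 + 7.26) → 287.44 s.
Normal layers = 1852 × (9.52 + 7.26), so 31076.56 s.
Sum: 287.44 + 31076.56 = 31364 s → 8.71 hours.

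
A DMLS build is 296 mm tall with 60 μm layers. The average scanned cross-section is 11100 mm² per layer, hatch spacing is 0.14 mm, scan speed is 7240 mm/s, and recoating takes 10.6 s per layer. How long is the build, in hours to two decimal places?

Layer count = ceil(296 / 0.06) = 4934.
Scan path per layer: 11100 / 0.14 → 79285.7 mm.
Scan time per layer = 79285.7 / 7240, so 10.9511 s.
Layer cycle = 10.9511 + 10.6 = 21.5511 s.
Build time = 4934 × 21.5511 = 106333.1274 s = 29.54 hours.

29.54 hours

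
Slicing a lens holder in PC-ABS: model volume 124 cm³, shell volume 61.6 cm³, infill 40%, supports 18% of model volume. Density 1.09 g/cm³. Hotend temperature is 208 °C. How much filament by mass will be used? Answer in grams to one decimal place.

118.7 g

Interior volume = 124 − 61.6, so 62.4 cm³.
Infill volume = 0.40 × 62.4 = 24.96 cm³.
Support = 0.18 × 124 = 22.32 cm³.
Deposited volume = 61.6 + 24.96 + 22.32 = 108.88 cm³.
Mass = 108.88 × 1.09 = 118.6792 g.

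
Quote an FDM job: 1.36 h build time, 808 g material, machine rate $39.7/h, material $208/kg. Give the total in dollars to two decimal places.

Machine-time cost = 39.7 × 1.36 = $53.992.
Feedstock cost = 208 × 808/1000 = $168.064.
Job cost: 53.992 + 168.064 = 222.056 ≈ $222.06.

$222.06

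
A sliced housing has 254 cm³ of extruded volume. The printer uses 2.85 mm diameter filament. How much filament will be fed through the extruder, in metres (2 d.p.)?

Cross-section of 2.85 mm filament: π·(2.85/2)² = 6.3794 mm².
Length = 254 cm³ / 6.3794 mm² = 254000 / 6.3794 = 39815.66 mm = 39.82 m.

39.82 m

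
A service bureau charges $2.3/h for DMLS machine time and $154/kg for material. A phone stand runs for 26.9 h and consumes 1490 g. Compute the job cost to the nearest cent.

Time charge: 2.3 × 26.9 → $61.87.
Material charge = 154 × 1490/1000 = $229.46.
Total = 61.87 + 229.46 = $291.33.

$291.33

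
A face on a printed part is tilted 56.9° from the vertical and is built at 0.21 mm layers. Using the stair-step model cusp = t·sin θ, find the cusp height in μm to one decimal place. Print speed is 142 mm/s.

Cusp = layer height × sin(56.9°) = 0.21 × 0.8377 = 0.175917 mm = 175.9 μm.

175.9 μm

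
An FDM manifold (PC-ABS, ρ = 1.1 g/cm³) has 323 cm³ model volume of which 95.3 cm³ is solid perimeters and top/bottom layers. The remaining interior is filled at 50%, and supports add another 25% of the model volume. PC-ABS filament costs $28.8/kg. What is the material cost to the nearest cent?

Volume inside the shell = 323 − 95.3, so 227.7 cm³.
Deposited infill = 0.50 × 227.7 = 113.85 cm³.
Support: 0.25 × 323 → 80.75 cm³.
Deposited volume: 95.3 + 113.85 + 80.75 → 289.9 cm³.
Mass = 289.9 × 1.1, so 318.89 g.
Cost = 318.89 g / 1000 × $28.8/kg = $9.18.

$9.18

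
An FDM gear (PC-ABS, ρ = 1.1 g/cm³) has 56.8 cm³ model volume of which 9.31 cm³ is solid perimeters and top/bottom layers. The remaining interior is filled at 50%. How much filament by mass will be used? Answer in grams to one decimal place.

Interior volume = 56.8 − 9.31 = 47.49 cm³.
Deposited infill = 0.50 × 47.49 = 23.745 cm³.
Deposited volume = 9.31 + 23.745 = 33.055 cm³.
Mass: 33.055 × 1.1 → 36.3605 g.

36.4 g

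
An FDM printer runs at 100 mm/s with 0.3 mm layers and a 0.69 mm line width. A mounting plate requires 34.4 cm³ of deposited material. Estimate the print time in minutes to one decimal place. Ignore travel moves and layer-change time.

Extrusion cross-section = 0.3 × 0.69, so 0.207 mm².
Path length: 34400 mm³ / 0.207 mm² → 166183.6 mm.
Extrusion time: 166183.6 / 100 → 1661.8 s.
That's 1661.8 s → 27.7 minutes.

27.7 minutes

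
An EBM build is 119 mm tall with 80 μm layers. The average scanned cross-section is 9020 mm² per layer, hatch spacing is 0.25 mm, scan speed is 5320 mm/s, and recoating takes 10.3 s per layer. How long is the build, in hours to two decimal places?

Layers = ⌈119/0.08⌉ = 1488.
Per-layer scan distance: 9020 / 0.25 → 36080 mm.
Beam time per layer = 36080 / 5320 = 6.782 s.
Time per layer = 6.782 + 10.3 = 17.082 s.
Total: 1488 × 17.082 s = 25418.016 s → 7.06 hours.

7.06 hours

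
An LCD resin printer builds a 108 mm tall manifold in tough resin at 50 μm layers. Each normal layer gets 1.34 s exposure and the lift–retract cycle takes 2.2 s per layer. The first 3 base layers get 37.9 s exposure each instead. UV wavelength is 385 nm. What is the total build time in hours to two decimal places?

Layer count = ceil(108 / 0.05) = 2160.
Base layers: 3 × (37.9 + 2.2) → 120.3 s.
Normal layers = 2157 × (1.34 + 2.2) = 7635.78 s.
Total = 120.3 + 7635.78 = 7756.08 s = 2.15 hours.

2.15 hours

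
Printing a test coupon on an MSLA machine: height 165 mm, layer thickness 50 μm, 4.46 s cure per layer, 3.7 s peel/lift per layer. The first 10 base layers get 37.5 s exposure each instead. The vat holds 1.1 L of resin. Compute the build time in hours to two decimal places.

Number of layers: 165 / 0.05 → 3300 (rounded up).
Base layers = 10 × (37.5 + 3.7), so 412 s.
Normal layers: 3290 × (4.46 + 3.7) → 26846.4 s.
Total = 412 + 26846.4 = 27258.4 s = 7.57 hours.

7.57 hours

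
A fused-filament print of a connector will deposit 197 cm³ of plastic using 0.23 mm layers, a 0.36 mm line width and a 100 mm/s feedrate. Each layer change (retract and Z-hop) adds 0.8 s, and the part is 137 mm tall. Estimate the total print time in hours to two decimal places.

Line area: 0.23 × 0.36 → 0.0828 mm².
Toolpath length = 197 cm³ / 0.0828 mm² = 197000 / 0.0828 = 2379227.1 mm.
Print-move time: 2379227.1 / 100 → 23792.3 s.
Layers = ⌈137/0.23⌉ = 596.
Non-print overhead = 596 × 0.8, so 476.8 s.
Total = 23792.3 + 476.8 = 24269.1 s = 6.74 hours.

6.74 hours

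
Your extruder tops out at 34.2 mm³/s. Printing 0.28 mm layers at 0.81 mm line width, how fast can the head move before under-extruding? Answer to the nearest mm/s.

A = 0.28 × 0.81, so 0.2268 mm².
Max speed = 34.2 / 0.2268 = 150.79 ≈ 151 mm/s.

151 mm/s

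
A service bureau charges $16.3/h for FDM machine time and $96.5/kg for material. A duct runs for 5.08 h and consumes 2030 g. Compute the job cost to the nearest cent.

Machine cost: 16.3 × 5.08 → $82.804.
Feedstock cost: 96.5 × 2030/1000 → $195.895.
Total = 82.804 + 195.895 = 278.699 ≈ $278.70.

$278.70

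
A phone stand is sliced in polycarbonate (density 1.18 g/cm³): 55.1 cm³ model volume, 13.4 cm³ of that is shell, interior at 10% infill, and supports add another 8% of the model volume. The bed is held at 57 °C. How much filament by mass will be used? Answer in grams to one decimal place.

Volume inside the shell = 55.1 − 13.4, so 41.7 cm³.
Infill volume: 0.10 × 41.7 → 4.17 cm³.
Support = 0.08 × 55.1, so 4.408 cm³.
Total extruded: 13.4 + 4.17 + 4.408 → 21.978 cm³.
Mass = 21.978 × 1.18 = 25.93404 g.

25.9 g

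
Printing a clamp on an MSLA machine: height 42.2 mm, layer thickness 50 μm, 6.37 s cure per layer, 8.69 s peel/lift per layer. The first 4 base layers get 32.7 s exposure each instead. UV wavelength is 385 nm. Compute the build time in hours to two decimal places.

3.56 hours

Number of layers: 42.2 / 0.05 → 844 (rounded up).
Base layers: 4 × (32.7 + 8.69) → 165.56 s.
Remaining layers = 840 × (6.37 + 8.69), so 12650.4 s.
Sum: 165.56 + 12650.4 = 12815.96 s → 3.56 hours.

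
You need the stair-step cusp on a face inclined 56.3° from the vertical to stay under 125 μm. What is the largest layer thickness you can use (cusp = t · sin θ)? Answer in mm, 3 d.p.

sin(56.3°) = 0.8320; t_max = 0.125/0.8320 = 0.150 mm.

0.150 mm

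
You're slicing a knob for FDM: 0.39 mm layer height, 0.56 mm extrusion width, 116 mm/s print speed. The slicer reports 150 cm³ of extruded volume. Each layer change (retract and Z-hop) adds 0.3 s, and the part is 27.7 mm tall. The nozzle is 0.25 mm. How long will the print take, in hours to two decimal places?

Bead cross-section = 0.39 × 0.56, so 0.2184 mm².
Total extruded path = 150000/0.2184 = 686813.2 mm.
Print-move time = 686813.2 / 116 = 5920.8 s.
Layer count = ceil(27.7 / 0.39) = 72.
Non-print overhead: 72 × 0.3 → 21.6 s.
Total = 5920.8 + 21.6 = 5942.4 s = 1.65 hours.

1.65 hours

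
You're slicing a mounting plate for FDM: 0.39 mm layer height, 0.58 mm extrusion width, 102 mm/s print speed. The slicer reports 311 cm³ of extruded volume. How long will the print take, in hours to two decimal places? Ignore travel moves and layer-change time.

3.74 hours

Bead cross-section = 0.39 × 0.58 = 0.2262 mm².
Toolpath length = 311 cm³ / 0.2262 mm² = 311000 / 0.2262 = 1374889.5 mm.
Print-move time: 1374889.5 / 102 → 13479.3 s.
That's 13479.3 s → 3.74 hours.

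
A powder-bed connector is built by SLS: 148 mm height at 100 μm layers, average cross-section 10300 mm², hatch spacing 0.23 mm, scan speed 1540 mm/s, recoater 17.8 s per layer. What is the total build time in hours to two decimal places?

19.27 hours

Layers = ⌈148/0.1⌉ = 1480.
Per-layer scan distance = 10300 / 0.23 = 44782.6 mm.
Scan time per layer: 44782.6 / 1540 → 29.0796 s.
Layer cycle: 29.0796 + 17.8 → 46.8796 s.
1480 layers × 46.8796 s/layer = 69381.808 s, i.e. 19.27 hours.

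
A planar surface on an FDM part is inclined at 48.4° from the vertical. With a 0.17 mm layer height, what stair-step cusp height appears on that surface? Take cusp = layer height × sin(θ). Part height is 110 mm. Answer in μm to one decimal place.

Cusp = layer height × sin(48.4°) = 0.17 × 0.7478 = 0.127126 mm = 127.1 μm.

127.1 μm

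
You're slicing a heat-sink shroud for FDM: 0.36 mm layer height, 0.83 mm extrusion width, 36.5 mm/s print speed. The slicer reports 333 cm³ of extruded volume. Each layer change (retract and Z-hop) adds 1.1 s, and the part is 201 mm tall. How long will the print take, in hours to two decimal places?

Extrusion cross-section = 0.36 × 0.83 = 0.2988 mm².
Toolpath length = 333 cm³ / 0.2988 mm² = 333000 / 0.2988 = 1114457.8 mm.
Time extruding = 1114457.8 / 36.5 = 30533.1 s.
Layers = ⌈201/0.36⌉ = 559.
Z-hop total: 559 × 1.1 → 614.9 s.
Total = 30533.1 + 614.9 = 31148 s = 8.65 hours.

8.65 hours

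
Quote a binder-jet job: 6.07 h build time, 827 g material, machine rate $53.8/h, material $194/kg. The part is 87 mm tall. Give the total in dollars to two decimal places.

Machine cost = 53.8 × 6.07, so $326.566.
Feedstock cost = 194 × 827/1000 = $160.438.
Job cost: 326.566 + 160.438 = 487.004 ≈ $487.00.

$487.00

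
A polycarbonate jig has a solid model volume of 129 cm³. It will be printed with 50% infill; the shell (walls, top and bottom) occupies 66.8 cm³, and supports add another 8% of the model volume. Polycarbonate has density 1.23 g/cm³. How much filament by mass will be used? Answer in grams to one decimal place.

133.1 g

Volume inside the shell = 129 − 66.8, so 62.2 cm³.
Infill deposited: 0.50 × 62.2 → 31.1 cm³.
Support = 0.08 × 129, so 10.32 cm³.
Total extruded = 66.8 + 31.1 + 10.32, so 108.22 cm³.
Mass: 108.22 × 1.23 → 133.1106 g.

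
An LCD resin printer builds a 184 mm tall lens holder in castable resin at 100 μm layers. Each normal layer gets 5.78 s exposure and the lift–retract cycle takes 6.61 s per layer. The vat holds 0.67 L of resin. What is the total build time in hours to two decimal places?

6.33 hours

Number of layers: 184 / 0.1 → 1840 (rounded up).
Per-layer time = 5.78 + 6.61 = 12.39 s.
Total = 1840 × 12.39 = 22797.6 s = 6.33 hours.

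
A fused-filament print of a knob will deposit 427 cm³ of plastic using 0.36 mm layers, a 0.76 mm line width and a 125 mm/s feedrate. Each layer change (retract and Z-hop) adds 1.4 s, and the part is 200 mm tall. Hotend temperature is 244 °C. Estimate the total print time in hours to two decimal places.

3.68 hours

Line area = 0.36 × 0.76 = 0.2736 mm².
Path length: 427000 mm³ / 0.2736 mm² → 1560672.5 mm.
Extrusion time = 1560672.5 / 125, so 12485.4 s.
Layers = ⌈200/0.36⌉ = 556.
Layer-change overhead: 556 × 1.4 → 778.4 s.
Altogether 12485.4 + 778.4 = 13263.8 s, i.e. 3.68 hours.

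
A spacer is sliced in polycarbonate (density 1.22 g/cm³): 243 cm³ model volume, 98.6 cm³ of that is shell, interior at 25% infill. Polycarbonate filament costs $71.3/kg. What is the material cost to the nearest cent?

$11.72

Infill region: 243 − 98.6 → 144.4 cm³.
Infill deposited: 0.25 × 144.4 → 36.1 cm³.
Total extruded: 98.6 + 36.1 → 134.7 cm³.
Mass = 134.7 × 1.22, so 164.334 g.
At $71.3/kg: 164.334/1000 × 71.3 = $11.72.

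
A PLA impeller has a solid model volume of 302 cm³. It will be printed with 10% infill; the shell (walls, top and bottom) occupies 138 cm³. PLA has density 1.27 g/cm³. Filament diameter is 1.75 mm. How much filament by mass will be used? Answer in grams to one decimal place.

Infill region = 302 − 138 = 164 cm³.
Infill deposited = 0.10 × 164, so 16.4 cm³.
Deposited volume = 138 + 16.4, so 154.4 cm³.
Mass = 154.4 × 1.27 = 196.088 g.

196.1 g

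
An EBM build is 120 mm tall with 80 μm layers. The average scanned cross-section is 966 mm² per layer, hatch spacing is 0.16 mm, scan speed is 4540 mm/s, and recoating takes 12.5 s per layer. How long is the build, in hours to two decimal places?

Layers = ⌈120/0.08⌉ = 1500.
Per-layer scan distance = 966 / 0.16, so 6037.5 mm.
Beam time per layer = 6037.5 / 4540 = 1.3298 s.
Time per layer = 1.3298 + 12.5 = 13.8298 s.
1500 layers × 13.8298 s/layer = 20744.7 s, i.e. 5.76 hours.

5.76 hours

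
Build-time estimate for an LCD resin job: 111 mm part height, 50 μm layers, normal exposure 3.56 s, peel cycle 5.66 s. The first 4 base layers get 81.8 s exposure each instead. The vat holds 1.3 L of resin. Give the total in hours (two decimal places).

5.77 hours

Layer count = ceil(111 / 0.05) = 2220.
Bottom layers: 4 × (81.8 + 5.66) → 349.84 s.
Regular layers = 2216 × (3.56 + 5.66) = 20431.52 s.
Total = 349.84 + 20431.52 = 20781.36 s = 5.77 hours.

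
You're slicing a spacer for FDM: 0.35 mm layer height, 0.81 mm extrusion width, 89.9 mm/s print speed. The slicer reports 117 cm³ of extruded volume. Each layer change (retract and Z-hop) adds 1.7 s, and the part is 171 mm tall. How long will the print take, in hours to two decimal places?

Bead cross-section: 0.35 × 0.81 → 0.2835 mm².
Total extruded path = 117000/0.2835 = 412698.4 mm.
Print-move time = 412698.4 / 89.9, so 4590.6 s.
Layer count = ceil(171 / 0.35) = 489.
Z-hop total = 489 × 1.7, so 831.3 s.
Total = 4590.6 + 831.3 = 5421.9 s = 1.51 hours.

1.51 hours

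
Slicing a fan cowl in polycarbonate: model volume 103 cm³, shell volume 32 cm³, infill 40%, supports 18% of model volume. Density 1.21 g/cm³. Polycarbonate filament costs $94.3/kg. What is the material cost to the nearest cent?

$9.01

Infill region: 103 − 32 → 71 cm³.
Infill volume: 0.40 × 71 → 28.4 cm³.
Support: 0.18 × 103 → 18.54 cm³.
Total extruded = 32 + 28.4 + 18.54, so 78.94 cm³.
Mass = 78.94 × 1.21 = 95.5174 g.
Cost = 95.5174 g / 1000 × $94.3/kg = $9.01.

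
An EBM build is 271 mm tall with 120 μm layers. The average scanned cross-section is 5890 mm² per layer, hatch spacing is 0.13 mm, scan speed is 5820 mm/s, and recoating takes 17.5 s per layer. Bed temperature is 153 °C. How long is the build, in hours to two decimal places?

15.87 hours

Number of layers: 271 / 0.12 → 2259 (rounded up).
Hatch length per layer: 5890 / 0.13 → 45307.7 mm.
Per-layer scan time = 45307.7 / 5820, so 7.7848 s.
Time per layer = 7.7848 + 17.5 = 25.2848 s.
Build time = 2259 × 25.2848 = 57118.3632 s = 15.87 hours.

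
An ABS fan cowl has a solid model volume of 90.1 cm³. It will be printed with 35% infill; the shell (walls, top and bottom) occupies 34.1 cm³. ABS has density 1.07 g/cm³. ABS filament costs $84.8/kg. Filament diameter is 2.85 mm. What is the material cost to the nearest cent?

Interior volume = 90.1 − 34.1 = 56 cm³.
Deposited infill = 0.35 × 56 = 19.6 cm³.
Total extruded: 34.1 + 19.6 → 53.7 cm³.
Mass = 53.7 × 1.07, so 57.459 g.
Cost = 57.459 g / 1000 × $84.8/kg = $4.87.

$4.87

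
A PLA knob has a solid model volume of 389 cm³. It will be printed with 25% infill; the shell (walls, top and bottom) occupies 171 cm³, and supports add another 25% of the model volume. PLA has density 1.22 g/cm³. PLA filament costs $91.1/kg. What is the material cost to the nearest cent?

$35.87

Interior volume = 389 − 171, so 218 cm³.
Deposited infill: 0.25 × 218 → 54.5 cm³.
Support = 0.25 × 389 = 97.25 cm³.
Total printed volume = 171 + 54.5 + 97.25, so 322.75 cm³.
Mass = 322.75 × 1.22 = 393.755 g.
Cost = 393.755 g / 1000 × $91.1/kg = $35.87.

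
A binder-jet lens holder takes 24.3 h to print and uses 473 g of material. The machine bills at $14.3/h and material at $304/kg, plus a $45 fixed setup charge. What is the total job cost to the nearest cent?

$536.28

Machine-time cost = 14.3 × 24.3, so $347.49.
Material charge = 304 × 473/1000, so $143.792.
Total = 347.49 + 143.792 + 45 = 536.282 ≈ $536.28.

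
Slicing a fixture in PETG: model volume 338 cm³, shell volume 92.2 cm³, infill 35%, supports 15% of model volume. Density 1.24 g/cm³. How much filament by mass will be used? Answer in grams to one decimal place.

283.9 g

Volume inside the shell = 338 − 92.2, so 245.8 cm³.
Infill volume: 0.35 × 245.8 → 86.03 cm³.
Support = 0.15 × 338 = 50.7 cm³.
Total printed volume: 92.2 + 86.03 + 50.7 → 228.93 cm³.
Mass = 228.93 × 1.24 = 283.8732 g.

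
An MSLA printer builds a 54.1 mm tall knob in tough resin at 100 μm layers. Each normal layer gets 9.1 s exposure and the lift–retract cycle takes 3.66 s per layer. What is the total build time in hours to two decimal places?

Layers = ⌈54.1/0.1⌉ = 541.
Per-layer time = 9.1 + 3.66, so 12.76 s.
Total = 541 × 12.76 = 6903.16 s = 1.92 hours.

1.92 hours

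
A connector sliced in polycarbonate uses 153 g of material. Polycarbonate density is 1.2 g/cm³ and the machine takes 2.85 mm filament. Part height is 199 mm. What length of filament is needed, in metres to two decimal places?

19.99 m

Extruded volume: 153/1.2 = 127.5 cm³ (127500 mm³).
Filament cross-section = π × (2.85/2)² = 6.3794 mm².
Length = 127500 / 6.3794 = 19986.21 mm = 19.99 m.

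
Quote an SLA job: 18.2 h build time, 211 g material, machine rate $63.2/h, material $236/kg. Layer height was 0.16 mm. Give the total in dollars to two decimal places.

$1200.04

Machine-time cost = 63.2 × 18.2 = $1150.24.
Feedstock cost = 236 × 211/1000 = $49.796.
Total = 1150.24 + 49.796 = 1200.036 ≈ $1200.04.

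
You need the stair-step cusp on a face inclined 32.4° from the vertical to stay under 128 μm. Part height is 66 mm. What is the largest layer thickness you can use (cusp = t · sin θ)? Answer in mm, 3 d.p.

0.239 mm

t = h_c / sin θ = 0.128 / 0.5358 = 0.239 mm.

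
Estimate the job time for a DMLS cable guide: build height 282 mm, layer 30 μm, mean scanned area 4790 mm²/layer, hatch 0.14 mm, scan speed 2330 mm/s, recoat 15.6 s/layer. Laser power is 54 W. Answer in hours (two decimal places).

Layers = ⌈282/0.03⌉ = 9400.
Scan path per layer = 4790 / 0.14 = 34214.3 mm.
Per-layer scan time: 34214.3 / 2330 → 14.6842 s.
Time per layer: 14.6842 + 15.6 → 30.2842 s.
Build time = 9400 × 30.2842 = 284671.48 s = 79.08 hours.

79.08 hours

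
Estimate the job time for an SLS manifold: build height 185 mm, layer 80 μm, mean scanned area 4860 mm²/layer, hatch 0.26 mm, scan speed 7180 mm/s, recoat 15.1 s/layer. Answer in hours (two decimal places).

Layers = ⌈185/0.08⌉ = 2313.
Scan path per layer = 4860 / 0.26, so 18692.3 mm.
Laser time per layer: 18692.3 / 7180 → 2.6034 s.
Per-layer time: 2.6034 + 15.1 → 17.7034 s.
Total: 2313 × 17.7034 s = 40947.9642 s → 11.37 hours.

11.37 hours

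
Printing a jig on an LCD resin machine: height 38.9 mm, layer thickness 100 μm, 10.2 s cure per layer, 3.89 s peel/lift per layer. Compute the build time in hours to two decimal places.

Number of layers: 38.9 / 0.1 → 389 (rounded up).
Per-layer time = 10.2 + 3.89 = 14.09 s.
Build time: 389 × 14.09 s = 5481.01 s, i.e. 1.52 hours.

1.52 hours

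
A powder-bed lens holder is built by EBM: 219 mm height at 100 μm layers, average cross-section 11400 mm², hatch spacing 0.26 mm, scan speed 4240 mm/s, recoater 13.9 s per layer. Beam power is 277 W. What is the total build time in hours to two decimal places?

Number of layers: 219 / 0.1 → 2190 (rounded up).
Scan path per layer = 11400 / 0.26, so 43846.2 mm.
Scan time per layer: 43846.2 / 4240 → 10.3411 s.
Time per layer = 10.3411 + 13.9, so 24.2411 s.
Total: 2190 × 24.2411 s = 53088.009 s → 14.75 hours.

14.75 hours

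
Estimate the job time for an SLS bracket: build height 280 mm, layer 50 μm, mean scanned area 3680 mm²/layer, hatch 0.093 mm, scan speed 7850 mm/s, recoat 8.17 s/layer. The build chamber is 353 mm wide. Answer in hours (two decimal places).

Layer count = ceil(280 / 0.05) = 5600.
Hatch length per layer = 3680 / 0.093, so 39569.9 mm.
Per-layer scan time = 39569.9 / 7850, so 5.0408 s.
Per-layer time = 5.0408 + 8.17, so 13.2108 s.
5600 layers × 13.2108 s/layer = 73980.48 s, i.e. 20.55 hours.

20.55 hours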